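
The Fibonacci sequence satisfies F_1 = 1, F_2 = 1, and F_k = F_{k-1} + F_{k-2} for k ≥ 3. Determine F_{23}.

Iterating the recurrence up to F_{18} = 2584 and F_{17} = 1597:
F_{19} = F_{18} + F_{17} = 2584 + 1597 = 4181
F_{20} = F_{19} + F_{18} = 4181 + 2584 = 6765
F_{21} = F_{20} + F_{19} = 6765 + 4181 = 10946
F_{22} = F_{21} + F_{20} = 10946 + 6765 = 17711
F_{23} = F_{22} + F_{21} = 17711 + 10946 = 28657

28657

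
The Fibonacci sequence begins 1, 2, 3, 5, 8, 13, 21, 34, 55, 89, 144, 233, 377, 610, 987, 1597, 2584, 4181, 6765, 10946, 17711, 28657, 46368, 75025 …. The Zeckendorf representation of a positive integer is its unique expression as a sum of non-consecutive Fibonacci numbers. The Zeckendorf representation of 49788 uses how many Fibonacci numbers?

8

Repeatedly subtract the largest Fibonacci number that fits:
subtract 46368 from 49788: 3420 remains
subtract 2584 from 3420: 836 remains
subtract 610 from 836: 226 remains
subtract 144 from 226: 82 remains
subtract 55 from 82: 27 remains
subtract 21 from 27: 6 remains
subtract 5 from 6: 1 remains
subtract 1 from 1: 0 remains
49788 = 46368 + 2584 + 610 + 144 + 55 + 21 + 5 + 1, which has 8 terms.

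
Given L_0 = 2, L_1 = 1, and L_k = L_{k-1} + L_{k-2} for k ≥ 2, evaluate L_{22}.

39603

Iterating the recurrence up to L_{18} = 5778 and L_{17} = 3571:
L_{19} = L_{18} + L_{17} = 5778 + 3571 = 9349
L_{20} = L_{19} + L_{18} = 9349 + 5778 = 15127
L_{21} = L_{20} + L_{19} = 15127 + 9349 = 24476
L_{22} = L_{21} + L_{20} = 24476 + 15127 = 39603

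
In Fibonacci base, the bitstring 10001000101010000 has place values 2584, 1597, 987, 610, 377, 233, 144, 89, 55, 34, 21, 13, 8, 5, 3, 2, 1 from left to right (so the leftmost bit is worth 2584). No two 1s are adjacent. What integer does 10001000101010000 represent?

Summing the place values of the 1 bits: 2584 + 377 + 55 + 21 + 8 = 3045.

3045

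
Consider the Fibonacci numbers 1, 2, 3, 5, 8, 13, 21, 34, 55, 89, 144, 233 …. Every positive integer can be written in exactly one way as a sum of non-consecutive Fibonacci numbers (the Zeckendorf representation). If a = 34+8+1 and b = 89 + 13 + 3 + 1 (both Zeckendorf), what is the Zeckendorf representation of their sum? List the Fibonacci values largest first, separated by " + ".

144 + 5

The two numbers are 43 and 106, so their sum is 149.
largest Fibonacci ≤ 149 is 144; 149 − 144 = 5
largest Fibonacci ≤ 5 is 5; 5 − 5 = 0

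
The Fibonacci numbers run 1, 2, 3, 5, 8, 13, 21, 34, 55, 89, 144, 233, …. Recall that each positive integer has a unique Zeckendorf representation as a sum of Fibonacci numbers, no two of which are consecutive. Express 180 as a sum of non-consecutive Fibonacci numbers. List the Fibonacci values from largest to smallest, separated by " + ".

144 + 34 + 2

Greedy algorithm:
take 144 (≤ 180); 180 − 144 = 36
take 34 (≤ 36); 36 − 34 = 2
take 2 (≤ 2); 2 − 2 = 0
So 180 = 144 + 34 + 2, with no two terms consecutive in the sequence.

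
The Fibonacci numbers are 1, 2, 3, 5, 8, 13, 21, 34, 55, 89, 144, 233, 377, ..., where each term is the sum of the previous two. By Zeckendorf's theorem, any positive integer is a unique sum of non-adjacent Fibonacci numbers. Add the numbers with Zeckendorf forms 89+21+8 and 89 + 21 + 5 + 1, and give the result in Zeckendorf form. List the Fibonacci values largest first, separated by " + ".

The two numbers are 118 and 116, so their sum is 234.
subtract 233 from 234: 1 remains
subtract 1 from 1: 0 remains

233 + 1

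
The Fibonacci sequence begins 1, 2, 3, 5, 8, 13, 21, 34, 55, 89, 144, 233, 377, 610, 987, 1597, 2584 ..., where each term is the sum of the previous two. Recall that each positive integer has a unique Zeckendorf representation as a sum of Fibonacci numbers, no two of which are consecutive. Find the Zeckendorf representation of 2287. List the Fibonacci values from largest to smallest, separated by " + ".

1597 ≤ 2287 < 2584, so take 1597; remainder 690
610 ≤ 690 < 987, so take 610; remainder 80
55 ≤ 80 < 89, so take 55; remainder 25
21 ≤ 25 < 34, so take 21; remainder 4
3 ≤ 4 < 5, so take 3; remainder 1
1 ≤ 1 < 2, so take 1; remainder 0
So 2287 = 1597 + 610 + 55 + 21 + 3 + 1, with no two terms consecutive in the sequence.

1597 + 610 + 55 + 21 + 3 + 1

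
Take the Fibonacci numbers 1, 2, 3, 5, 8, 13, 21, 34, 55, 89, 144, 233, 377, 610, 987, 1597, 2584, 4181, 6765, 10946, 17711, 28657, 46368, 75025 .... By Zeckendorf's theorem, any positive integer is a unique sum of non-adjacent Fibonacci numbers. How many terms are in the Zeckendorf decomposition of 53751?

4

subtract 46368 from 53751: 7383 remains
subtract 6765 from 7383: 618 remains
subtract 610 from 618: 8 remains
subtract 8 from 8: 0 remains
53751 = 46368 + 6765 + 610 + 8, which has 4 terms.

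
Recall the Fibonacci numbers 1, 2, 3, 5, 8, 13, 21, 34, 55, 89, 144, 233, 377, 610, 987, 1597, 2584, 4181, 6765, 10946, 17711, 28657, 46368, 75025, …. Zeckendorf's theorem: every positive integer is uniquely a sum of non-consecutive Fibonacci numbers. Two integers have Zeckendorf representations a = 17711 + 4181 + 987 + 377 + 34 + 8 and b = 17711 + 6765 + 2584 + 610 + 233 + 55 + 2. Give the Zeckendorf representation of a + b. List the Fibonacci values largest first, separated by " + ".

The two numbers are 23298 and 27960, so their sum is 51258.
largest Fibonacci ≤ 51258 is 46368; 51258 − 46368 = 4890
largest Fibonacci ≤ 4890 is 4181; 4890 − 4181 = 709
largest Fibonacci ≤ 709 is 610; 709 − 610 = 99
largest Fibonacci ≤ 99 is 89; 99 − 89 = 10
largest Fibonacci ≤ 10 is 8; 10 − 8 = 2
largest Fibonacci ≤ 2 is 2; 2 − 2 = 0

46368 + 4181 + 610 + 89 + 8 + 2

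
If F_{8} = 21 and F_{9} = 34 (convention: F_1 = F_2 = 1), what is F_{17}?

By F_{2k+1} = F_k² + F_{k+1}²: F_{17} = 21² + 34² = 441 + 1156 = 1597.

1597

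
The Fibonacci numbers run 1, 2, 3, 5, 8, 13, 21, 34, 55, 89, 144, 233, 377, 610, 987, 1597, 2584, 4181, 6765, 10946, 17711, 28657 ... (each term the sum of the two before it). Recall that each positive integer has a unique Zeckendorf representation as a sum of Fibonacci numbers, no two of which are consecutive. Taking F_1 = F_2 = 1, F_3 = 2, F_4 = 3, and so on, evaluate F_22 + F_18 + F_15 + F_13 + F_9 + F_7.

21185

F_22 + F_18 + F_15 + F_13 + F_9 + F_7 = 17711 + 2584 + 610 + 233 + 34 + 13 = 21185.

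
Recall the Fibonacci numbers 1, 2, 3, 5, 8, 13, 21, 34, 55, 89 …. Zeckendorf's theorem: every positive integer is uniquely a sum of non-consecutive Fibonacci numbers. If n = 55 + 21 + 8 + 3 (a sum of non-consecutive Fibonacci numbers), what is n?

55 + 21 + 8 + 3 = 87.

87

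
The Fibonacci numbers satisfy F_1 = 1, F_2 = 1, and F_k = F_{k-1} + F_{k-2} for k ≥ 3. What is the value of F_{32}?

2178309

Iterating the recurrence up to F_{28} = 317811 and F_{27} = 196418:
F_{29} = F_{28} + F_{27} = 317811 + 196418 = 514229
F_{30} = F_{29} + F_{28} = 514229 + 317811 = 832040
F_{31} = F_{30} + F_{29} = 832040 + 514229 = 1346269
F_{32} = F_{31} + F_{30} = 1346269 + 832040 = 2178309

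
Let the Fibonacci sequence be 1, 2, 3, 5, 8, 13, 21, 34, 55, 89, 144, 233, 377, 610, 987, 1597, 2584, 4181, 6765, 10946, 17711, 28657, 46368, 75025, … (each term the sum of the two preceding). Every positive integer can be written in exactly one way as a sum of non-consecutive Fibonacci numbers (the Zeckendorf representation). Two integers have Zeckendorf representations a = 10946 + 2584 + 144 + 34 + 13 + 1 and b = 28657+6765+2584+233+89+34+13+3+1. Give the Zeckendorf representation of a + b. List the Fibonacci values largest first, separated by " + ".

46368 + 4181 + 987 + 377 + 144 + 34 + 8 + 2

The two numbers are 13722 and 38379, so their sum is 52101.
subtract 46368 from 52101: 5733 remains
subtract 4181 from 5733: 1552 remains
subtract 987 from 1552: 565 remains
subtract 377 from 565: 188 remains
subtract 144 from 188: 44 remains
subtract 34 from 44: 10 remains
subtract 8 from 10: 2 remains
subtract 2 from 2: 0 remains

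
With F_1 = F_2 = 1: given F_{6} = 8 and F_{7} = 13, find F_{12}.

144

By the doubling identity F_{2k} = F_k(2F_{k+1} − F_k): F_{12} = 8·(2·13 − 8) = 8·18 = 144.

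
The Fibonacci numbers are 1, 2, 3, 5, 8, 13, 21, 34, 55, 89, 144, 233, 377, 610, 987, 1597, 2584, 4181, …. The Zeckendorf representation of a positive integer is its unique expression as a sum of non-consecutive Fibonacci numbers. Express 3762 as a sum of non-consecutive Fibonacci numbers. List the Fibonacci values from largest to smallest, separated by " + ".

Greedily peel off the largest Fibonacci term at each step:
3762 − 2584 = 1178
1178 − 987 = 191
191 − 144 = 47
47 − 34 = 13
13 − 13 = 0
So 3762 = 2584 + 987 + 144 + 34 + 13, with no two terms consecutive in the sequence.

2584 + 987 + 144 + 34 + 13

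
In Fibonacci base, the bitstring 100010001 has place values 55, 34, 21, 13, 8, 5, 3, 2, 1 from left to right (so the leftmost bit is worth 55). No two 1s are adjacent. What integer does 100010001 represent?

Summing the place values of the 1 bits: 55 + 8 + 1 = 64.

64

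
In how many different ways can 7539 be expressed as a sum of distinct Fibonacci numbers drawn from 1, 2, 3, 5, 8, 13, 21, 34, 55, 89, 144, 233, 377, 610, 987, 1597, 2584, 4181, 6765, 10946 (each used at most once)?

Each representation comes from the Zeckendorf form by replacing some F_k with F_{k−1} + F_{k−2} where possible.
7539 = 6765+610+144+13+5+2 = 6765+610+89+55+13+5+2 = 6765+377+233+144+13+5+2 = … (15 more), for 18 in all.

18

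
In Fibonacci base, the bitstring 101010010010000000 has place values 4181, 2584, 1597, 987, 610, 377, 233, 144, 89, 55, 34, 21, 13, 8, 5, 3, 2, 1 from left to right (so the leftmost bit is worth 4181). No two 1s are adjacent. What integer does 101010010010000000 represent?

6566

Summing the place values of the 1 bits: 4181 + 1597 + 610 + 144 + 34 = 6566.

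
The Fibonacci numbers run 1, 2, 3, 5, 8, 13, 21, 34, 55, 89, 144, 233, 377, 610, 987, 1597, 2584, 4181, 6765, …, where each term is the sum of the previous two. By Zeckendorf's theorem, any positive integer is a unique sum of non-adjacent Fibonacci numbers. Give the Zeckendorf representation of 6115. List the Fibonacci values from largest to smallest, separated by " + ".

6115: greatest Fibonacci not exceeding it is 4181, leaving 1934
1934: greatest Fibonacci not exceeding it is 1597, leaving 337
337: greatest Fibonacci not exceeding it is 233, leaving 104
104: greatest Fibonacci not exceeding it is 89, leaving 15
15: greatest Fibonacci not exceeding it is 13, leaving 2
2: greatest Fibonacci not exceeding it is 2, leaving 0
So 6115 = 4181 + 1597 + 233 + 89 + 13 + 2, with no two terms consecutive in the sequence.

4181 + 1597 + 233 + 89 + 13 + 2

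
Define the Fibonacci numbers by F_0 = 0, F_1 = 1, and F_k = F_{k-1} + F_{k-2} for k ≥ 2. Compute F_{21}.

10946

Iterating the recurrence up to F_{13} = 233 and F_{12} = 144:
F_{14} = F_{13} + F_{12} = 233 + 144 = 377
F_{15} = F_{14} + F_{13} = 377 + 233 = 610
F_{16} = F_{15} + F_{14} = 610 + 377 = 987
F_{17} = F_{16} + F_{15} = 987 + 610 = 1597
F_{18} = F_{17} + F_{16} = 1597 + 987 = 2584
F_{19} = F_{18} + F_{17} = 2584 + 1597 = 4181
F_{20} = F_{19} + F_{18} = 4181 + 2584 = 6765
F_{21} = F_{20} + F_{19} = 6765 + 4181 = 10946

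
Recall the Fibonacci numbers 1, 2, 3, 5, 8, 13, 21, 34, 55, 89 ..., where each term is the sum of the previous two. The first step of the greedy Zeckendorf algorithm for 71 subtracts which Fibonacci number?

55 ≤ 71 < 89, so the largest Fibonacci number not exceeding 71 is 55.

55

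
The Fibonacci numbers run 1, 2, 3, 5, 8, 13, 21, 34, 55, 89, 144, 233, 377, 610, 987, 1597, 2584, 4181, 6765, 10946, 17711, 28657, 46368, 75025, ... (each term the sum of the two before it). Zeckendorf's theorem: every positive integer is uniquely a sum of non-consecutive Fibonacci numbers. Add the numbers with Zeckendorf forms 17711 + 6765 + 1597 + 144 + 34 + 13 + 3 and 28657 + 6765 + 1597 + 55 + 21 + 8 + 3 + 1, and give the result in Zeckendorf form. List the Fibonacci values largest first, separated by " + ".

46368 + 10946 + 4181 + 1597 + 233 + 34 + 13 + 2

The two numbers are 26267 and 37107, so their sum is 63374.
46368 ≤ 63374 < 75025, so take 46368; remainder 17006
10946 ≤ 17006 < 17711, so take 10946; remainder 6060
4181 ≤ 6060 < 6765, so take 4181; remainder 1879
1597 ≤ 1879 < 2584, so take 1597; remainder 282
233 ≤ 282 < 377, so take 233; remainder 49
34 ≤ 49 < 55, so take 34; remainder 15
13 ≤ 15 < 21, so take 13; remainder 2
2 ≤ 2 < 3, so take 2; remainder 0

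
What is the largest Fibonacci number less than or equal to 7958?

6765 ≤ 7958 < 10946, so the largest Fibonacci number not exceeding 7958 is 6765.

6765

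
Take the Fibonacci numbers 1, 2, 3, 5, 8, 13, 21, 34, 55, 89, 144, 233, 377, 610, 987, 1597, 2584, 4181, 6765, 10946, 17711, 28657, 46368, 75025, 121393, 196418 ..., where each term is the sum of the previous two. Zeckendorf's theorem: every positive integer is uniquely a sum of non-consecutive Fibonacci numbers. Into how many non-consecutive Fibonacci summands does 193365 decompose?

193365: greatest Fibonacci not exceeding it is 121393, leaving 71972
71972: greatest Fibonacci not exceeding it is 46368, leaving 25604
25604: greatest Fibonacci not exceeding it is 17711, leaving 7893
7893: greatest Fibonacci not exceeding it is 6765, leaving 1128
1128: greatest Fibonacci not exceeding it is 987, leaving 141
141: greatest Fibonacci not exceeding it is 89, leaving 52
52: greatest Fibonacci not exceeding it is 34, leaving 18
18: greatest Fibonacci not exceeding it is 13, leaving 5
5: greatest Fibonacci not exceeding it is 5, leaving 0
193365 = 121393 + 46368 + 17711 + 6765 + 987 + 89 + 34 + 13 + 5, which has 9 terms.

9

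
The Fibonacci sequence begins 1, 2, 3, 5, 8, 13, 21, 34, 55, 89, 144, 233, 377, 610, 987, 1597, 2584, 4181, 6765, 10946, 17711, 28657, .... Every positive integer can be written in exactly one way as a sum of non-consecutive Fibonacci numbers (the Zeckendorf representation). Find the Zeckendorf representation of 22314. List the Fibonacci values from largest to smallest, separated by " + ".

Greedy algorithm:
subtract 17711 from 22314: 4603 remains
subtract 4181 from 4603: 422 remains
subtract 377 from 422: 45 remains
subtract 34 from 45: 11 remains
subtract 8 from 11: 3 remains
subtract 3 from 3: 0 remains
So 22314 = 17711 + 4181 + 377 + 34 + 8 + 3, with no two terms consecutive in the sequence.

17711 + 4181 + 377 + 34 + 8 + 3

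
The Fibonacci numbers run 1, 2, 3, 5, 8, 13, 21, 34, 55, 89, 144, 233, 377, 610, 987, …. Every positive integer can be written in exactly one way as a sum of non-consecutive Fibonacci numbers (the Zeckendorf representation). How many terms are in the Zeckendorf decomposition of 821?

6

821: greatest Fibonacci not exceeding it is 610, leaving 211
211: greatest Fibonacci not exceeding it is 144, leaving 67
67: greatest Fibonacci not exceeding it is 55, leaving 12
12: greatest Fibonacci not exceeding it is 8, leaving 4
4: greatest Fibonacci not exceeding it is 3, leaving 1
1: greatest Fibonacci not exceeding it is 1, leaving 0
821 = 610 + 144 + 55 + 8 + 3 + 1, which has 6 terms.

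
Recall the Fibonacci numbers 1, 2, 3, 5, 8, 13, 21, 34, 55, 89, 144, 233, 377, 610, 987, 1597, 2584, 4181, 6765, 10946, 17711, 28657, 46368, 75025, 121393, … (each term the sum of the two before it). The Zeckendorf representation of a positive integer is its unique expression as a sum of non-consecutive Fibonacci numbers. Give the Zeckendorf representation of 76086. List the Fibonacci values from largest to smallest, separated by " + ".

Greedily peel off the largest Fibonacci term at each step:
76086 − 75025 = 1061
1061 − 987 = 74
74 − 55 = 19
19 − 13 = 6
6 − 5 = 1
1 − 1 = 0
So 76086 = 75025 + 987 + 55 + 13 + 5 + 1, with no two terms consecutive in the sequence.

75025 + 987 + 55 + 13 + 5 + 1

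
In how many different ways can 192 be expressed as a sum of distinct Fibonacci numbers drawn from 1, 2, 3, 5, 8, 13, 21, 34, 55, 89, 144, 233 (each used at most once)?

Each representation comes from the Zeckendorf form by replacing some F_k with F_{k−1} + F_{k−2} where possible.
192 = 144+34+13+1 = 144+34+8+5+1 = 89+55+34+13+1 = 144+34+8+3+2+1 = 144+21+13+8+5+1 = … (5 more), for 10 in all.

10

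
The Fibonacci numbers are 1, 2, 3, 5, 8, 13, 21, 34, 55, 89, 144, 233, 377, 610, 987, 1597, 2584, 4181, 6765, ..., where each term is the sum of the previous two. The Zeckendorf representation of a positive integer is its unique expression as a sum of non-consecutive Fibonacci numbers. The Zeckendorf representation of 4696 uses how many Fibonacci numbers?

6

subtract 4181 from 4696: 515 remains
subtract 377 from 515: 138 remains
subtract 89 from 138: 49 remains
subtract 34 from 49: 15 remains
subtract 13 from 15: 2 remains
subtract 2 from 2: 0 remains
4696 = 4181 + 377 + 89 + 34 + 13 + 2, which has 6 terms.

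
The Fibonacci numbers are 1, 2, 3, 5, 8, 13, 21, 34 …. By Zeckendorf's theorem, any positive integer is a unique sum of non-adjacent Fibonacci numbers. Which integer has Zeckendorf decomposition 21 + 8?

21 + 8 = 29.

29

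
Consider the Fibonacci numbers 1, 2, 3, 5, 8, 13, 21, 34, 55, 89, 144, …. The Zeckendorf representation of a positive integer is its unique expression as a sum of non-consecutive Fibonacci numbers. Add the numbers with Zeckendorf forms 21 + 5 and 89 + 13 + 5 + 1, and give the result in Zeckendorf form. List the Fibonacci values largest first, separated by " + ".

The two numbers are 26 and 108, so their sum is 134.
Repeatedly subtract the largest Fibonacci number that fits:
134: greatest Fibonacci not exceeding it is 89, leaving 45
45: greatest Fibonacci not exceeding it is 34, leaving 11
11: greatest Fibonacci not exceeding it is 8, leaving 3
3: greatest Fibonacci not exceeding it is 3, leaving 0

89 + 34 + 8 + 3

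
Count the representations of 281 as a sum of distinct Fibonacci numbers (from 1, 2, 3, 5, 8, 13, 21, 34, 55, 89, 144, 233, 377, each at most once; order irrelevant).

12

281 = 233+34+13+1 = 233+34+8+5+1 = 144+89+34+13+1 = … (9 more), for 12 in all.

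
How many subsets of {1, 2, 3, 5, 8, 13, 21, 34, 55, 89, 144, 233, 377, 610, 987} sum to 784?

Starting from the Zeckendorf form and repeatedly splitting a term F_k into F_{k−1} + F_{k−2} (when neither is already used) reaches every representation.
784 = 610+144+21+8+1 = 610+144+21+5+3+1 = 610+89+55+21+8+1 = 377+233+144+21+8+1 = … (10 more), for 14 in all.

14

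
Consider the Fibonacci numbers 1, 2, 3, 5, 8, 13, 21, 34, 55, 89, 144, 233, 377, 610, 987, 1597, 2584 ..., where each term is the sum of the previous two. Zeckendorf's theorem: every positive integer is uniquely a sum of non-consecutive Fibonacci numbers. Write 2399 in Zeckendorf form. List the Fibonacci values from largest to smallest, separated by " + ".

1597 + 610 + 144 + 34 + 13 + 1

2399 − 1597 = 802
802 − 610 = 192
192 − 144 = 48
48 − 34 = 14
14 − 13 = 1
1 − 1 = 0
So 2399 = 1597 + 610 + 144 + 34 + 13 + 1, with no two terms consecutive in the sequence.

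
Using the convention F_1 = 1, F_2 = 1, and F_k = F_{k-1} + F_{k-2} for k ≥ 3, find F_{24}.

46368

Iterating the recurrence up to F_{20} = 6765 and F_{19} = 4181:
F_{21} = F_{20} + F_{19} = 6765 + 4181 = 10946
F_{22} = F_{21} + F_{20} = 10946 + 6765 = 17711
F_{23} = F_{22} + F_{21} = 17711 + 10946 = 28657
F_{24} = F_{23} + F_{22} = 28657 + 17711 = 46368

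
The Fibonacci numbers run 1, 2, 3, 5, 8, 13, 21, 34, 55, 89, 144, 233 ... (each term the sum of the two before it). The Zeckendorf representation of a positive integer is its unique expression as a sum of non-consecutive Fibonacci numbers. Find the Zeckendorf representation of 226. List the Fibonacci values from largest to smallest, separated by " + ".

Greedily peel off the largest Fibonacci term at each step:
take 144 (≤ 226); 226 − 144 = 82
take 55 (≤ 82); 82 − 55 = 27
take 21 (≤ 27); 27 − 21 = 6
take 5 (≤ 6); 6 − 5 = 1
take 1 (≤ 1); 1 − 1 = 0
So 226 = 144 + 55 + 21 + 5 + 1, with no two terms consecutive in the sequence.

144 + 55 + 21 + 5 + 1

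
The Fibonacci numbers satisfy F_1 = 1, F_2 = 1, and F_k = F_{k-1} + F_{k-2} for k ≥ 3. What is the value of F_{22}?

17711

Iterating the recurrence up to F_{15} = 610 and F_{14} = 377:
F_{16} = F_{15} + F_{14} = 610 + 377 = 987
F_{17} = F_{16} + F_{15} = 987 + 610 = 1597
F_{18} = F_{17} + F_{16} = 1597 + 987 = 2584
F_{19} = F_{18} + F_{17} = 2584 + 1597 = 4181
F_{20} = F_{19} + F_{18} = 4181 + 2584 = 6765
F_{21} = F_{20} + F_{19} = 6765 + 4181 = 10946
F_{22} = F_{21} + F_{20} = 10946 + 6765 = 17711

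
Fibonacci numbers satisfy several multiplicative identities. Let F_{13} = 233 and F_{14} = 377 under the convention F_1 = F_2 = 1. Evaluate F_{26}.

121393

By the doubling identity F_{2k} = F_k(2F_{k+1} − F_k): F_{26} = 233·(2·377 − 233) = 233·521 = 121393.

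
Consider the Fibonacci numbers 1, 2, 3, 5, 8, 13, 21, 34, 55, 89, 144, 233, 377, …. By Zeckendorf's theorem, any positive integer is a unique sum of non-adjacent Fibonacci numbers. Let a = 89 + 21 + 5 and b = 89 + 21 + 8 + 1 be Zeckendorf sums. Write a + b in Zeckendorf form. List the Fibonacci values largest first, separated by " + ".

233 + 1

The two numbers are 115 and 119, so their sum is 234.
subtract 233 from 234: 1 remains
subtract 1 from 1: 0 remains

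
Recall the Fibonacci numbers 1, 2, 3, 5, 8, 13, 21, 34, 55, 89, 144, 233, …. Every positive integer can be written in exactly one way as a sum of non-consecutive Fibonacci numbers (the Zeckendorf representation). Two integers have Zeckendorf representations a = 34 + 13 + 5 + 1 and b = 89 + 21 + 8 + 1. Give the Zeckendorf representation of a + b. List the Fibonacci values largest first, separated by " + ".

144 + 21 + 5 + 2

The two numbers are 53 and 119, so their sum is 172.
172: greatest Fibonacci not exceeding it is 144, leaving 28
28: greatest Fibonacci not exceeding it is 21, leaving 7
7: greatest Fibonacci not exceeding it is 5, leaving 2
2: greatest Fibonacci not exceeding it is 2, leaving 0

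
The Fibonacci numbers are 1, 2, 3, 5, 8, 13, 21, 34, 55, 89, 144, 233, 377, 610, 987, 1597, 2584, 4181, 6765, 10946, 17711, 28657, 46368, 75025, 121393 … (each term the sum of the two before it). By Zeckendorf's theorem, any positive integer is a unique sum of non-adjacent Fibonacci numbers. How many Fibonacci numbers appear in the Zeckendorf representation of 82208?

Repeatedly subtract the largest Fibonacci number that fits:
82208 − 75025 = 7183
7183 − 6765 = 418
418 − 377 = 41
41 − 34 = 7
7 − 5 = 2
2 − 2 = 0
82208 = 75025 + 6765 + 377 + 34 + 5 + 2, which has 6 terms.

6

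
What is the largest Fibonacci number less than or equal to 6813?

6765 ≤ 6813 < 10946, so the largest Fibonacci number not exceeding 6813 is 6765.

6765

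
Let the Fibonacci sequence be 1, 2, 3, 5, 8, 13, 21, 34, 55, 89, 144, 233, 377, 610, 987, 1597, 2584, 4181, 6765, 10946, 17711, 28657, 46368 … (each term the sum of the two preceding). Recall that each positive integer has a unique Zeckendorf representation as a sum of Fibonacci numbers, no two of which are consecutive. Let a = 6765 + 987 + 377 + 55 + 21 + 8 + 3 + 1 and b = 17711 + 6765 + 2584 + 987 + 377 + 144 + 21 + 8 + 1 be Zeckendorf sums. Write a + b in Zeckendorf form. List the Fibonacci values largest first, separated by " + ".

28657 + 6765 + 987 + 377 + 21 + 8

The two numbers are 8217 and 28598, so their sum is 36815.
Greedy algorithm:
take 28657 (≤ 36815); 36815 − 28657 = 8158
take 6765 (≤ 8158); 8158 − 6765 = 1393
take 987 (≤ 1393); 1393 − 987 = 406
take 377 (≤ 406); 406 − 377 = 29
take 21 (≤ 29); 29 − 21 = 8
take 8 (≤ 8); 8 − 8 = 0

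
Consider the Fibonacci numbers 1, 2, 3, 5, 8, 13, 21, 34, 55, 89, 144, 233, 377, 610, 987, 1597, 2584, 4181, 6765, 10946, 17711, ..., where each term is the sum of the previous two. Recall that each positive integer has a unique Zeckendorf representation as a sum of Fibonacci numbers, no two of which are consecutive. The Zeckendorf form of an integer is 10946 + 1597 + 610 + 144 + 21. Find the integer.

10946 + 1597 + 610 + 144 + 21 = 13318.

13318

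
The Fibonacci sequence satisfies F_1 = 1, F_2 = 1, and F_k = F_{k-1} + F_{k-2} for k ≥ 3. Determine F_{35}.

9227465

Iterating the recurrence up to F_{29} = 514229 and F_{28} = 317811:
F_{30} = F_{29} + F_{28} = 514229 + 317811 = 832040
F_{31} = F_{30} + F_{29} = 832040 + 514229 = 1346269
F_{32} = F_{31} + F_{30} = 1346269 + 832040 = 2178309
F_{33} = F_{32} + F_{31} = 2178309 + 1346269 = 3524578
F_{34} = F_{33} + F_{32} = 3524578 + 2178309 = 5702887
F_{35} = F_{34} + F_{33} = 5702887 + 3524578 = 9227465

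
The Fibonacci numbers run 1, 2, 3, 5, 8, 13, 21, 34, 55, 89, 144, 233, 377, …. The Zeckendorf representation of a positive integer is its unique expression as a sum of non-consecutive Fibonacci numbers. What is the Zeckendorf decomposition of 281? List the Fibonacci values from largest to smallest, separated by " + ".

Greedily peel off the largest Fibonacci term at each step:
233 ≤ 281 < 377, so take 233; remainder 48
34 ≤ 48 < 55, so take 34; remainder 14
13 ≤ 14 < 21, so take 13; remainder 1
1 ≤ 1 < 2, so take 1; remainder 0
So 281 = 233 + 34 + 13 + 1, with no two terms consecutive in the sequence.

233 + 34 + 13 + 1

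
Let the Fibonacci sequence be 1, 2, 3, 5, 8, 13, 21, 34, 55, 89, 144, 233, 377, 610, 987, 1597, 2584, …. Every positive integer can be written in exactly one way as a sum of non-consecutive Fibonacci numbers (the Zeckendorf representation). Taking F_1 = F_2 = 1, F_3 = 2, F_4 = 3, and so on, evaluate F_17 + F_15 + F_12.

2351

F_17 + F_15 + F_12 = 1597 + 610 + 144 = 2351.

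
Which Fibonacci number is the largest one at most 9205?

6765 ≤ 9205 < 10946, so the largest Fibonacci number not exceeding 9205 is 6765.

6765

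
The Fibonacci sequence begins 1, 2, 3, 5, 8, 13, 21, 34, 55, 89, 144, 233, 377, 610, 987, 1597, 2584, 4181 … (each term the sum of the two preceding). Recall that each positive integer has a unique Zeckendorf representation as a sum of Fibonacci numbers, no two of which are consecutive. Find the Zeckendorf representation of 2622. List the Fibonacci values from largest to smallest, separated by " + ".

2584 + 34 + 3 + 1

Greedy algorithm:
2622 − 2584 = 38
38 − 34 = 4
4 − 3 = 1
1 − 1 = 0
So 2622 = 2584 + 34 + 3 + 1, with no two terms consecutive in the sequence.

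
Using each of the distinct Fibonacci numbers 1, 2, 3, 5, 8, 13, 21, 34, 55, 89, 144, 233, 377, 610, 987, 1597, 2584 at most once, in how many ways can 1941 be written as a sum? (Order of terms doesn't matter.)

21

1941 = 1597+233+89+21+1 = 1597+233+89+13+8+1 = 1597+233+55+34+21+1 = 987+610+233+89+21+1 = … (17 more), for 21 in all.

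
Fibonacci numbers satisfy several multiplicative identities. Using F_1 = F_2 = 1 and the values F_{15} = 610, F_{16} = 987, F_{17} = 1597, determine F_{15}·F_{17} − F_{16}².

610·1597 − 987² = 974170 − 974169 = 1. (Cassini's identity: F_{k−1}F_{k+1} − F_k² = (−1)^k.)

1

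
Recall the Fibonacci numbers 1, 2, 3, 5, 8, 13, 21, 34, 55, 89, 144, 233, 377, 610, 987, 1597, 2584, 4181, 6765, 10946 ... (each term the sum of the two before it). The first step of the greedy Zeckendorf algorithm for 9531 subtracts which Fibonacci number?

6765

6765 ≤ 9531 < 10946, so the largest Fibonacci number not exceeding 9531 is 6765.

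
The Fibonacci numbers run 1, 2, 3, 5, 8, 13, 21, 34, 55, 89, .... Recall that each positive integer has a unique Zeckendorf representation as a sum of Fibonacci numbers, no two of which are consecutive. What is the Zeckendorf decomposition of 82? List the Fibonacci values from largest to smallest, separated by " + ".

largest Fibonacci ≤ 82 is 55; 82 − 55 = 27
largest Fibonacci ≤ 27 is 21; 27 − 21 = 6
largest Fibonacci ≤ 6 is 5; 6 − 5 = 1
largest Fibonacci ≤ 1 is 1; 1 − 1 = 0
So 82 = 55 + 21 + 5 + 1, with no two terms consecutive in the sequence.

55 + 21 + 5 + 1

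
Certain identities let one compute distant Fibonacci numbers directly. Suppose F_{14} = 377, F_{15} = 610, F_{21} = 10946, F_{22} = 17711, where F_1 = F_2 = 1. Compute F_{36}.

By the addition formula F_{m+n} = F_m F_{n+1} + F_{m−1} F_n with m=22, n=14: F_{36} = 17711·610 + 10946·377 = 10803710 + 4126642 = 14930352.

14930352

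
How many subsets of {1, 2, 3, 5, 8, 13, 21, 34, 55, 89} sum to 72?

Starting from the Zeckendorf form and repeatedly splitting a term F_k into F_{k−1} + F_{k−2} (when neither is already used) reaches every representation.
72 = 55+13+3+1 = 55+8+5+3+1 = 34+21+13+3+1 = 34+21+8+5+3+1 — 4 representations.

4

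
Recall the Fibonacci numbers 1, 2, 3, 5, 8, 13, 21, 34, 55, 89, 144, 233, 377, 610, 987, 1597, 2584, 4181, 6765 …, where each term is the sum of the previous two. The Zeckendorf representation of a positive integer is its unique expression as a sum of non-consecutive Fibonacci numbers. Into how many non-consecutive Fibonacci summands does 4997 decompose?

Repeatedly subtract the largest Fibonacci number that fits:
4997 − 4181 = 816
816 − 610 = 206
206 − 144 = 62
62 − 55 = 7
7 − 5 = 2
2 − 2 = 0
4997 = 4181 + 610 + 144 + 55 + 5 + 2, which has 6 terms.

6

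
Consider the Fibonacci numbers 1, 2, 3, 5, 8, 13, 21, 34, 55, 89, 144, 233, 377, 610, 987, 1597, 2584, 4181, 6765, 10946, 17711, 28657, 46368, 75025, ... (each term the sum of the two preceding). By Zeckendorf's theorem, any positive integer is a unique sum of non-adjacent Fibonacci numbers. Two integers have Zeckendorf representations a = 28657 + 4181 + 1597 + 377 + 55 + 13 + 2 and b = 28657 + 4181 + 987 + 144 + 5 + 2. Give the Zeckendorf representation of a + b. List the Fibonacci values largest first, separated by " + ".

46368 + 17711 + 4181 + 377 + 144 + 55 + 21 + 1

The two numbers are 34882 and 33976, so their sum is 68858.
Greedily peel off the largest Fibonacci term at each step:
take 46368 (≤ 68858); 68858 − 46368 = 22490
take 17711 (≤ 22490); 22490 − 17711 = 4779
take 4181 (≤ 4779); 4779 − 4181 = 598
take 377 (≤ 598); 598 − 377 = 221
take 144 (≤ 221); 221 − 144 = 77
take 55 (≤ 77); 77 − 55 = 22
take 21 (≤ 22); 22 − 21 = 1
take 1 (≤ 1); 1 − 1 = 0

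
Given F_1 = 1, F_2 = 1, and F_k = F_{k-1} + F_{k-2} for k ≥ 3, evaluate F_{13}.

233

Iterating the recurrence up to F_{9} = 34 and F_{8} = 21:
F_{10} = F_{9} + F_{8} = 34 + 21 = 55
F_{11} = F_{10} + F_{9} = 55 + 34 = 89
F_{12} = F_{11} + F_{10} = 89 + 55 = 144
F_{13} = F_{12} + F_{11} = 144 + 89 = 233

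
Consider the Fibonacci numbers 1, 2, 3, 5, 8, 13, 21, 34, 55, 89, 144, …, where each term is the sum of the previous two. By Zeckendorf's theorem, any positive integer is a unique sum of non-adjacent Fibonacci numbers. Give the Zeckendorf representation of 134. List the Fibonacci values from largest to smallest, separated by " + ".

89 + 34 + 8 + 3

subtract 89 from 134: 45 remains
subtract 34 from 45: 11 remains
subtract 8 from 11: 3 remains
subtract 3 from 3: 0 remains
So 134 = 89 + 34 + 8 + 3, with no two terms consecutive in the sequence.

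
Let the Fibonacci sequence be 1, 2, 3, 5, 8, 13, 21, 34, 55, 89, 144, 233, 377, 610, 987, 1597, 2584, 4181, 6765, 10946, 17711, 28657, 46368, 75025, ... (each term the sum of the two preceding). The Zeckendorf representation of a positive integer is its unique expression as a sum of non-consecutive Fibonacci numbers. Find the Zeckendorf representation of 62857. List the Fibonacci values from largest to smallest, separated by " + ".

Repeatedly subtract the largest Fibonacci number that fits:
subtract 46368 from 62857: 16489 remains
subtract 10946 from 16489: 5543 remains
subtract 4181 from 5543: 1362 remains
subtract 987 from 1362: 375 remains
subtract 233 from 375: 142 remains
subtract 89 from 142: 53 remains
subtract 34 from 53: 19 remains
subtract 13 from 19: 6 remains
subtract 5 from 6: 1 remains
subtract 1 from 1: 0 remains
So 62857 = 46368 + 10946 + 4181 + 987 + 233 + 89 + 34 + 13 + 5 + 1, with no two terms consecutive in the sequence.

46368 + 10946 + 4181 + 987 + 233 + 89 + 34 + 13 + 5 + 1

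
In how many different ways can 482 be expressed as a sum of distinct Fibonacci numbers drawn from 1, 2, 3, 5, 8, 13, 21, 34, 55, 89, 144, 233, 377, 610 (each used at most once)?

20

482 = 377+89+13+3 = 377+89+13+2+1 = 377+89+8+5+3 = … (17 more), for 20 in all.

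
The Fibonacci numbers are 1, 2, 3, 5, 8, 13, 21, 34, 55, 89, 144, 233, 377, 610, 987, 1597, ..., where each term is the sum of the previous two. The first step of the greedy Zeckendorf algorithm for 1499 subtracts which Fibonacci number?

987 ≤ 1499 < 1597, so the largest Fibonacci number not exceeding 1499 is 987.

987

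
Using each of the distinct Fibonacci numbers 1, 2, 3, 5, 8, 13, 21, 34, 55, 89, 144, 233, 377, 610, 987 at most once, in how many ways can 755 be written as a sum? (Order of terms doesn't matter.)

Starting from the Zeckendorf form and repeatedly splitting a term F_k into F_{k−1} + F_{k−2} (when neither is already used) reaches every representation.
755 = 610+144+1 = 610+89+55+1 = 377+233+144+1 = … (7 more), for 10 in all.

10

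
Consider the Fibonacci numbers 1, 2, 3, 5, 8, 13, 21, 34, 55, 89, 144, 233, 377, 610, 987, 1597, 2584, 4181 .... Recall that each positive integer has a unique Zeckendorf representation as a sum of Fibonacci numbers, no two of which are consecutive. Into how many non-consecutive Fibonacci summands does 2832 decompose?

4

Greedily peel off the largest Fibonacci term at each step:
largest Fibonacci ≤ 2832 is 2584; 2832 − 2584 = 248
largest Fibonacci ≤ 248 is 233; 248 − 233 = 15
largest Fibonacci ≤ 15 is 13; 15 − 13 = 2
largest Fibonacci ≤ 2 is 2; 2 − 2 = 0
2832 = 2584 + 233 + 13 + 2, which has 4 terms.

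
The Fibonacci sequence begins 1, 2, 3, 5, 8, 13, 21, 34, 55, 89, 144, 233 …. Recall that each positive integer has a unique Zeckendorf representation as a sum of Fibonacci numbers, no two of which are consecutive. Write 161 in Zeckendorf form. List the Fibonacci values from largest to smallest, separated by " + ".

largest Fibonacci ≤ 161 is 144; 161 − 144 = 17
largest Fibonacci ≤ 17 is 13; 17 − 13 = 4
largest Fibonacci ≤ 4 is 3; 4 − 3 = 1
largest Fibonacci ≤ 1 is 1; 1 − 1 = 0
So 161 = 144 + 13 + 3 + 1, with no two terms consecutive in the sequence.

144 + 13 + 3 + 1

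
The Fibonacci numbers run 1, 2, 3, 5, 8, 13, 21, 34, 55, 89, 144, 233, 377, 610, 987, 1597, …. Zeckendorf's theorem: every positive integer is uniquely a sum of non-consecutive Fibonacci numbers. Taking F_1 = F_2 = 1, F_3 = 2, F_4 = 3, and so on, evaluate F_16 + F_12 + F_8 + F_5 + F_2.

1158

F_16 + F_12 + F_8 + F_5 + F_2 = 987 + 144 + 21 + 5 + 1 = 1158.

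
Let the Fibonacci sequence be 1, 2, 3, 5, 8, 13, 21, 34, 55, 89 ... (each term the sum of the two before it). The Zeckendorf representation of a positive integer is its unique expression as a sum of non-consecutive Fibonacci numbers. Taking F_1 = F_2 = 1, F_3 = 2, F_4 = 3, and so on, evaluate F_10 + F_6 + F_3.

F_10 + F_6 + F_3 = 55 + 8 + 2 = 65.

65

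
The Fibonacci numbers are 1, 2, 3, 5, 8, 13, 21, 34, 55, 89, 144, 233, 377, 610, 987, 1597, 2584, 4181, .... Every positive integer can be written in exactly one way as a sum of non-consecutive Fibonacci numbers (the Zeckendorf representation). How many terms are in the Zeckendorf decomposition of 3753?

6

2584 ≤ 3753 < 4181, so take 2584; remainder 1169
987 ≤ 1169 < 1597, so take 987; remainder 182
144 ≤ 182 < 233, so take 144; remainder 38
34 ≤ 38 < 55, so take 34; remainder 4
3 ≤ 4 < 5, so take 3; remainder 1
1 ≤ 1 < 2, so take 1; remainder 0
3753 = 2584 + 987 + 144 + 34 + 3 + 1, which has 6 terms.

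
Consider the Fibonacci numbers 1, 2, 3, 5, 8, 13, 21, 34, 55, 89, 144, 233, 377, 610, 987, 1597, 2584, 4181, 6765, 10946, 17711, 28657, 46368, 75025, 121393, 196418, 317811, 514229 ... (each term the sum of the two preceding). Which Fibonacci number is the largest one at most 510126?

317811 ≤ 510126 < 514229, so the largest Fibonacci number not exceeding 510126 is 317811.

317811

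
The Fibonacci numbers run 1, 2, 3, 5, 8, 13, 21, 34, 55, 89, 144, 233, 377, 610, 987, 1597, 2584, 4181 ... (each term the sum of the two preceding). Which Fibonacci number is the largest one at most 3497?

2584

2584 ≤ 3497 < 4181, so the largest Fibonacci number not exceeding 3497 is 2584.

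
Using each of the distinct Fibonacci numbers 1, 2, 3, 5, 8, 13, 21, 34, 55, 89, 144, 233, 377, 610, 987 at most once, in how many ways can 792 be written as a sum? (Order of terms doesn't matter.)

792 = 610+144+34+3+1 = 610+144+21+13+3+1 = 610+89+55+34+3+1 = 377+233+144+34+3+1 = 610+144+21+8+5+3+1 = … (7 more), for 12 in all.

12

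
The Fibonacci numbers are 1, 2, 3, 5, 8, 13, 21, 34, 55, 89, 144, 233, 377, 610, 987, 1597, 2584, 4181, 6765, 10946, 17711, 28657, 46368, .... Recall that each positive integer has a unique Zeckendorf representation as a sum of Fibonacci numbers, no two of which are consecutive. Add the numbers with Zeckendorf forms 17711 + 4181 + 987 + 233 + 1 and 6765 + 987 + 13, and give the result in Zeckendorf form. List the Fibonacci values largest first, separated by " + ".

The two numbers are 23113 and 7765, so their sum is 30878.
30878: greatest Fibonacci not exceeding it is 28657, leaving 2221
2221: greatest Fibonacci not exceeding it is 1597, leaving 624
624: greatest Fibonacci not exceeding it is 610, leaving 14
14: greatest Fibonacci not exceeding it is 13, leaving 1
1: greatest Fibonacci not exceeding it is 1, leaving 0

28657 + 1597 + 610 + 13 + 1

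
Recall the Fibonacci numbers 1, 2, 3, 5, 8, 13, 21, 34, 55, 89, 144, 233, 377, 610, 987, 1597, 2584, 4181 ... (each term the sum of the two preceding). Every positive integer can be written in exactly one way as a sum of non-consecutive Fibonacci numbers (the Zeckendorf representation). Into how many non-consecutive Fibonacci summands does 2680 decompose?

2680 − 2584 = 96
96 − 89 = 7
7 − 5 = 2
2 − 2 = 0
2680 = 2584 + 89 + 5 + 2, which has 4 terms.

4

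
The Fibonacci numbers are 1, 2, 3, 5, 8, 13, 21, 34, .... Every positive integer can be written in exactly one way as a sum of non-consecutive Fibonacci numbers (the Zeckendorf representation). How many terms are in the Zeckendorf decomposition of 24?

2

Repeatedly subtract the largest Fibonacci number that fits:
24 − 21 = 3
3 − 3 = 0
24 = 21 + 3, which has 2 terms.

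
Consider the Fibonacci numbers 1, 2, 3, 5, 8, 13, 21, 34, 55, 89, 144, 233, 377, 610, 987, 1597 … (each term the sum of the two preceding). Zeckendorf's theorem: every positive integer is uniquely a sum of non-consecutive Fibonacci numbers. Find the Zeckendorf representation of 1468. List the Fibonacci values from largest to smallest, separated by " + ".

987 + 377 + 89 + 13 + 2

987 ≤ 1468 < 1597, so take 987; remainder 481
377 ≤ 481 < 610, so take 377; remainder 104
89 ≤ 104 < 144, so take 89; remainder 15
13 ≤ 15 < 21, so take 13; remainder 2
2 ≤ 2 < 3, so take 2; remainder 0
So 1468 = 987 + 377 + 89 + 13 + 2, with no two terms consecutive in the sequence.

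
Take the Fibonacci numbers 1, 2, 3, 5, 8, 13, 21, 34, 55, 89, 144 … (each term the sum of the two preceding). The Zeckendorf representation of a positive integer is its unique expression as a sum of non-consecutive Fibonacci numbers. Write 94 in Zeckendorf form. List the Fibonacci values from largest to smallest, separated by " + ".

89 + 5

take 89 (≤ 94); 94 − 89 = 5
take 5 (≤ 5); 5 − 5 = 0
So 94 = 89 + 5, with no two terms consecutive in the sequence.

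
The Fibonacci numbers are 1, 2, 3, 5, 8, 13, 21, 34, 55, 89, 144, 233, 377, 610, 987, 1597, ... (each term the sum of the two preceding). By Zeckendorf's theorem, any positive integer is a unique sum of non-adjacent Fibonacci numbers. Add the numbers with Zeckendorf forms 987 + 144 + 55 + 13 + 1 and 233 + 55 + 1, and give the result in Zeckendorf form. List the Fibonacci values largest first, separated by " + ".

The two numbers are 1200 and 289, so their sum is 1489.
Greedily peel off the largest Fibonacci term at each step:
largest Fibonacci ≤ 1489 is 987; 1489 − 987 = 502
largest Fibonacci ≤ 502 is 377; 502 − 377 = 125
largest Fibonacci ≤ 125 is 89; 125 − 89 = 36
largest Fibonacci ≤ 36 is 34; 36 − 34 = 2
largest Fibonacci ≤ 2 is 2; 2 − 2 = 0

987 + 377 + 89 + 34 + 2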